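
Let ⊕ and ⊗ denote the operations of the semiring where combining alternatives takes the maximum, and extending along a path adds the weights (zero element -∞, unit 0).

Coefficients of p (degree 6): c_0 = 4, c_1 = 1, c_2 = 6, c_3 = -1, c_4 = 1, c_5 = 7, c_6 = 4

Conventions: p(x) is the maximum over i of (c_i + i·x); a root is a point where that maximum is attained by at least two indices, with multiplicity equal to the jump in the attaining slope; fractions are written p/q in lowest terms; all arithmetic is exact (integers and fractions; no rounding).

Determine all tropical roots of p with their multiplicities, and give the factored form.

hull edge (i=0, c=4) to (i=2, c=6): slope 1, span 2
hull edge (i=2, c=6) to (i=5, c=7): slope 1/3, span 3
hull edge (i=5, c=7) to (i=6, c=4): slope -3, span 1
Factored form: p(x) = 4 ⊗ (x ⊕ (-1)) ⊗ (x ⊕ (-1)) ⊗ (x ⊕ (-1/3)) ⊗ (x ⊕ (-1/3)) ⊗ (x ⊕ (-1/3)) ⊗ (x ⊕ 3)
Answer: roots = -1 (mult 2), -1/3 (mult 3), 3 (mult 1)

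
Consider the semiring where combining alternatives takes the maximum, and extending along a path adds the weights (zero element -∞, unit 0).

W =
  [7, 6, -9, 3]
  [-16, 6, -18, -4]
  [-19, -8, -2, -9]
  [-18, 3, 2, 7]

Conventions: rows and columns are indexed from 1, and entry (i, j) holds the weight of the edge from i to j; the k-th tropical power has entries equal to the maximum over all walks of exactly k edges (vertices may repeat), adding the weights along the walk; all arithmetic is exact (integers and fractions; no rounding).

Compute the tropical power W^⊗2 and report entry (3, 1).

W^⊗2:
  [14, 13, 5, 10]
  [-9, 12, -2, 3]
  [-12, -2, -4, -2]
  [-11, 10, 9, 14]
Key observation: the optimum is the walk 3->1->1, with weight (-19) + 7 = -12.
Optimal value attained by: walk 3->1->1.
Answer: (W^⊗2)[3][1] = -12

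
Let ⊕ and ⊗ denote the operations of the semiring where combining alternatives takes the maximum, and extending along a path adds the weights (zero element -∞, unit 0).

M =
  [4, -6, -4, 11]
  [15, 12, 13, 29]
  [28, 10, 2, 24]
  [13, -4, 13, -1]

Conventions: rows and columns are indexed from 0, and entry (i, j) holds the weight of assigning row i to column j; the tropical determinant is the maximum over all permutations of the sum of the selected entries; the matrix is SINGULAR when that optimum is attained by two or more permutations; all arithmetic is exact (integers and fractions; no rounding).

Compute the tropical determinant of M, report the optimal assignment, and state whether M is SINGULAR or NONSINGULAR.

σ = (0, 1, 2, 3): 4 + 12 + 2 + (-1) = 17
σ = (0, 1, 3, 2): 4 + 12 + 24 + 13 = 53
σ = (0, 2, 1, 3): 4 + 13 + 10 + (-1) = 26
σ = (0, 2, 3, 1): 4 + 13 + 24 + (-4) = 37
σ = (0, 3, 1, 2): 4 + 29 + 10 + 13 = 56
σ = (0, 3, 2, 1): 4 + 29 + 2 + (-4) = 31
σ = (1, 0, 2, 3): (-6) + 15 + 2 + (-1) = 10
σ = (1, 0, 3, 2): (-6) + 15 + 24 + 13 = 46
σ = (1, 2, 0, 3): (-6) + 13 + 28 + (-1) = 34
σ = (1, 2, 3, 0): (-6) + 13 + 24 + 13 = 44
σ = (1, 3, 0, 2): (-6) + 29 + 28 + 13 = 64
σ = (1, 3, 2, 0): (-6) + 29 + 2 + 13 = 38
σ = (2, 0, 1, 3): (-4) + 15 + 10 + (-1) = 20
σ = (2, 0, 3, 1): (-4) + 15 + 24 + (-4) = 31
σ = (2, 1, 0, 3): (-4) + 12 + 28 + (-1) = 35
σ = (2, 1, 3, 0): (-4) + 12 + 24 + 13 = 45
σ = (2, 3, 0, 1): (-4) + 29 + 28 + (-4) = 49
σ = (2, 3, 1, 0): (-4) + 29 + 10 + 13 = 48
σ = (3, 0, 1, 2): 11 + 15 + 10 + 13 = 49
σ = (3, 0, 2, 1): 11 + 15 + 2 + (-4) = 24
σ = (3, 1, 0, 2): 11 + 12 + 28 + 13 = 64
σ = (3, 1, 2, 0): 11 + 12 + 2 + 13 = 38
σ = (3, 2, 0, 1): 11 + 13 + 28 + (-4) = 48
σ = (3, 2, 1, 0): 11 + 13 + 10 + 13 = 47
Optimal value attained by: σ = (1, 3, 0, 2).
Answer: det⊕(M) = 64; verdict: SINGULAR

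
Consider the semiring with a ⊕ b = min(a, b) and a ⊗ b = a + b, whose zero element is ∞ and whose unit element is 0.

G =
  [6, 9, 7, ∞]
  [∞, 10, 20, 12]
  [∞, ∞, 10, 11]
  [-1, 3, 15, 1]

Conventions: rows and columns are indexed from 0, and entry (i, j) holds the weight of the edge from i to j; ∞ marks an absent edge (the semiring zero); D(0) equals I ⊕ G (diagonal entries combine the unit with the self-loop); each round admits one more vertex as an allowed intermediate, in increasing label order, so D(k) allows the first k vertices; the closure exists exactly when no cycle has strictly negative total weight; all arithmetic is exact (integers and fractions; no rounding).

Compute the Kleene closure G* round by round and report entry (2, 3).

D(0):
  [0, 9, 7, ∞]
  [∞, 0, 20, 12]
  [∞, ∞, 0, 11]
  [-1, 3, 15, 0]
D(1):
  [0, 9, 7, ∞]
  [∞, 0, 20, 12]
  [∞, ∞, 0, 11]
  [-1, 3, 6, 0]
D(2):
  [0, 9, 7, 21]
  [∞, 0, 20, 12]
  [∞, ∞, 0, 11]
  [-1, 3, 6, 0]
D(3):
  [0, 9, 7, 18]
  [∞, 0, 20, 12]
  [∞, ∞, 0, 11]
  [-1, 3, 6, 0]
D(4):
  [0, 9, 7, 18]
  [11, 0, 18, 12]
  [10, 14, 0, 11]
  [-1, 3, 6, 0]
Answer: G*[2][3] = 11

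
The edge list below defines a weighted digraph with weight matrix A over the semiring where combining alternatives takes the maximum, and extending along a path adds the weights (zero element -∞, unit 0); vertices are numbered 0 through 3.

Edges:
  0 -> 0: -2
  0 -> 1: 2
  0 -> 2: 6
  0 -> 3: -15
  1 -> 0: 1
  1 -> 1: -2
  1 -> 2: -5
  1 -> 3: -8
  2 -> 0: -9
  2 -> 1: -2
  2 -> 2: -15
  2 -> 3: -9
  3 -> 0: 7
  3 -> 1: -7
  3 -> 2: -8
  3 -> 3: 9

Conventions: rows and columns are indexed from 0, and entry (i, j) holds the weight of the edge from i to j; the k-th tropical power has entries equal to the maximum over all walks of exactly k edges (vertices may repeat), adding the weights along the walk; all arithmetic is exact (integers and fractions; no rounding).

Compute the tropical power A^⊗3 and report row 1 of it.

A^⊗2:
  [3, 4, 4, -3]
  [-1, 3, 7, 1]
  [-1, -4, -3, 0]
  [16, 9, 13, 18]
A^⊗3:
  [5, 5, 9, 6]
  [8, 5, 5, 10]
  [7, 1, 5, 9]
  [25, 18, 22, 27]
Answer: row 1 of A^⊗3 = [8, 5, 5, 10]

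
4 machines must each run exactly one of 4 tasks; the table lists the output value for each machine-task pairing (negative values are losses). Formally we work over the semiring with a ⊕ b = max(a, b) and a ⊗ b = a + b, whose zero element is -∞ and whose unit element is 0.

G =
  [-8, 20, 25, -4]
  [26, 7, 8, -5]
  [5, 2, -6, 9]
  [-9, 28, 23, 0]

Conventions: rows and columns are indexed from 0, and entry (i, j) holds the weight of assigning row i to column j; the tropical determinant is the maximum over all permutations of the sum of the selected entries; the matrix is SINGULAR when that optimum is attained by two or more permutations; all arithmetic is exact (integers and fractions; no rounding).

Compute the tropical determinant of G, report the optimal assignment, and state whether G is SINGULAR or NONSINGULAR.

σ = (0, 1, 2, 3): (-8) + 7 + (-6) + 0 = -7
σ = (0, 1, 3, 2): (-8) + 7 + 9 + 23 = 31
σ = (0, 2, 1, 3): (-8) + 8 + 2 + 0 = 2
σ = (0, 2, 3, 1): (-8) + 8 + 9 + 28 = 37
σ = (0, 3, 1, 2): (-8) + (-5) + 2 + 23 = 12
σ = (0, 3, 2, 1): (-8) + (-5) + (-6) + 28 = 9
σ = (1, 0, 2, 3): 20 + 26 + (-6) + 0 = 40
σ = (1, 0, 3, 2): 20 + 26 + 9 + 23 = 78
σ = (1, 2, 0, 3): 20 + 8 + 5 + 0 = 33
σ = (1, 2, 3, 0): 20 + 8 + 9 + (-9) = 28
σ = (1, 3, 0, 2): 20 + (-5) + 5 + 23 = 43
σ = (1, 3, 2, 0): 20 + (-5) + (-6) + (-9) = 0
σ = (2, 0, 1, 3): 25 + 26 + 2 + 0 = 53
σ = (2, 0, 3, 1): 25 + 26 + 9 + 28 = 88
σ = (2, 1, 0, 3): 25 + 7 + 5 + 0 = 37
σ = (2, 1, 3, 0): 25 + 7 + 9 + (-9) = 32
σ = (2, 3, 0, 1): 25 + (-5) + 5 + 28 = 53
σ = (2, 3, 1, 0): 25 + (-5) + 2 + (-9) = 13
σ = (3, 0, 1, 2): (-4) + 26 + 2 + 23 = 47
σ = (3, 0, 2, 1): (-4) + 26 + (-6) + 28 = 44
σ = (3, 1, 0, 2): (-4) + 7 + 5 + 23 = 31
σ = (3, 1, 2, 0): (-4) + 7 + (-6) + (-9) = -12
σ = (3, 2, 0, 1): (-4) + 8 + 5 + 28 = 37
σ = (3, 2, 1, 0): (-4) + 8 + 2 + (-9) = -3
Optimal value attained by: σ = (2, 0, 3, 1).
Answer: det⊕(G) = 88; verdict: NONSINGULAR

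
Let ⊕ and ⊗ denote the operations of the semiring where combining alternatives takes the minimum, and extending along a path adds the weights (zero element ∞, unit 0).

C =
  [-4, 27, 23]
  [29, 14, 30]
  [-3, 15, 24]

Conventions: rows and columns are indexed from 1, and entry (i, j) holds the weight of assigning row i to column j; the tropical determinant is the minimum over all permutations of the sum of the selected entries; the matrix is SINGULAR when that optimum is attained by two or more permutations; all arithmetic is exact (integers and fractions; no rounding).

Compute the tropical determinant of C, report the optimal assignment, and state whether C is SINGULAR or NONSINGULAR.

σ = (1, 2, 3): (-4) + 14 + 24 = 34
σ = (1, 3, 2): (-4) + 30 + 15 = 41
σ = (2, 1, 3): 27 + 29 + 24 = 80
σ = (2, 3, 1): 27 + 30 + (-3) = 54
σ = (3, 1, 2): 23 + 29 + 15 = 67
σ = (3, 2, 1): 23 + 14 + (-3) = 34
Optimal value attained by: σ = (1, 2, 3).
Answer: det⊕(C) = 34; verdict: SINGULAR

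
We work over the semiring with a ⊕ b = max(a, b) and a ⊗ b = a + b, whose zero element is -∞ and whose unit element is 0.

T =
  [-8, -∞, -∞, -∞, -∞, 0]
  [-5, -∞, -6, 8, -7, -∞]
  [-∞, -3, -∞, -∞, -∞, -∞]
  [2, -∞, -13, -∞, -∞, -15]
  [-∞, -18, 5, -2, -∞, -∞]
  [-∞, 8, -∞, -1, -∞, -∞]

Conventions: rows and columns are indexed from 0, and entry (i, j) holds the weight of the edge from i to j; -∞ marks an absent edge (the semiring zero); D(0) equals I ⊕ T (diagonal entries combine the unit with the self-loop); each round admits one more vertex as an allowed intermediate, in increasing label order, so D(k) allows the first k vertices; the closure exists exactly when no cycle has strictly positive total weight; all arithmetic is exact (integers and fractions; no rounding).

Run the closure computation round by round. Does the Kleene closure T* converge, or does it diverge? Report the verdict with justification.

D(0):
  [0, -∞, -∞, -∞, -∞, 0]
  [-5, 0, -6, 8, -7, -∞]
  [-∞, -3, 0, -∞, -∞, -∞]
  [2, -∞, -13, 0, -∞, -15]
  [-∞, -18, 5, -2, 0, -∞]
  [-∞, 8, -∞, -1, -∞, 0]
D(1):
  [0, -∞, -∞, -∞, -∞, 0]
  [-5, 0, -6, 8, -7, -5]
  [-∞, -3, 0, -∞, -∞, -∞]
  [2, -∞, -13, 0, -∞, 2]
  [-∞, -18, 5, -2, 0, -∞]
  [-∞, 8, -∞, -1, -∞, 0]
Detection: at round 2, diagonal entry (5, 5) turns strictly positive.
Key observation: the cycle 5->1->0->5 has total weight 8 + (-5) + 0, which is strictly positive.
Answer: DIVERGES — positive cycle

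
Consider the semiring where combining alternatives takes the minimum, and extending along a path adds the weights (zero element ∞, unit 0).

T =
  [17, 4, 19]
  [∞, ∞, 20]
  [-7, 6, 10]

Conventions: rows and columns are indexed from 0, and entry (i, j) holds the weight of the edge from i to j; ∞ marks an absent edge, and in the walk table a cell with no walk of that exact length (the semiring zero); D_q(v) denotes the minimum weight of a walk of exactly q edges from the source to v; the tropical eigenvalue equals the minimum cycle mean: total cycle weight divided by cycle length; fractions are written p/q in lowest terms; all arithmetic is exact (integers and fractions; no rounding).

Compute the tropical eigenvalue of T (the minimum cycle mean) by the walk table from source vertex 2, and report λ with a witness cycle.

q=0: [∞, ∞, 0]
q=1: [-7, 6, 10]
q=2: [3, -3, 12]
q=3: [5, 7, 17]
Optimal cycle mean attained by: cycle 0->1->2->0, total 4 + 20 + (-7), length 3.
Answer: λ = 17/3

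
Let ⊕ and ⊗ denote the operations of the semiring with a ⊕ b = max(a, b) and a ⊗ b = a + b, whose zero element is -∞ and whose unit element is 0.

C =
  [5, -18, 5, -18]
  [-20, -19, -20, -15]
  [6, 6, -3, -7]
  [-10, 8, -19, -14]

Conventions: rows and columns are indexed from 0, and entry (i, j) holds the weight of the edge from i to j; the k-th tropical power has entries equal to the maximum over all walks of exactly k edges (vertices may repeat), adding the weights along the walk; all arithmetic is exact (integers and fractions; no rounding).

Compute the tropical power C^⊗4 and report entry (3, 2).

C^⊗2:
  [11, 11, 10, -2]
  [-14, -7, -15, -27]
  [11, 3, 11, -9]
  [-5, -6, -5, -7]
C^⊗3:
  [16, 16, 16, 3]
  [-9, -9, -9, -22]
  [17, 17, 16, 4]
  [1, 1, 0, -12]
C^⊗4:
  [22, 22, 21, 9]
  [-3, -3, -4, -16]
  [22, 22, 22, 9]
  [6, 6, 6, -7]
Key observation: the optimum is the walk 3->0->2->0->2, with weight (-10) + 5 + 6 + 5 = 6.
Optimal value attained by: walk 3->0->2->0->2.
Answer: (C^⊗4)[3][2] = 6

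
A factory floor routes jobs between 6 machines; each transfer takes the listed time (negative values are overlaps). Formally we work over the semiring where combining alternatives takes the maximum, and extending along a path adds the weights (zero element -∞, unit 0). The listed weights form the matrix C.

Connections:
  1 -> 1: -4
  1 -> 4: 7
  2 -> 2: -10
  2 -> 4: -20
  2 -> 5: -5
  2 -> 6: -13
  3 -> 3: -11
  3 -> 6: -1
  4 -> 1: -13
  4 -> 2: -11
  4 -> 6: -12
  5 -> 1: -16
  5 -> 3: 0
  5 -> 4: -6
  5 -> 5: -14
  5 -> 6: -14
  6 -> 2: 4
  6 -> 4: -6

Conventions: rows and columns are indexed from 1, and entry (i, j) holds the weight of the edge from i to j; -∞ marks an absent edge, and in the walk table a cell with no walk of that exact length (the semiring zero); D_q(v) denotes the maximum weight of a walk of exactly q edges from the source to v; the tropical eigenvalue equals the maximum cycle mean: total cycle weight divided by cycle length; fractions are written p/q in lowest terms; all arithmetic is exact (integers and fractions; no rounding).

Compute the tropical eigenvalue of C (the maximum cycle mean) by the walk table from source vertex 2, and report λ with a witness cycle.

q=0: [-∞, 0, -∞, -∞, -∞, -∞]
q=1: [-∞, -10, -∞, -20, -5, -13]
q=2: [-21, -9, -5, -11, -15, -19]
q=3: [-24, -15, -15, -14, -14, -6]
q=4: [-27, -2, -14, -12, -20, -16]
q=5: [-25, -12, -20, -20, -7, -15]
q=6: [-23, -11, -7, -13, -17, -21]
Optimal cycle mean attained by: cycle 2->5->3->6->2, total (-5) + 0 + (-1) + 4, length 4.
Answer: λ = -1/2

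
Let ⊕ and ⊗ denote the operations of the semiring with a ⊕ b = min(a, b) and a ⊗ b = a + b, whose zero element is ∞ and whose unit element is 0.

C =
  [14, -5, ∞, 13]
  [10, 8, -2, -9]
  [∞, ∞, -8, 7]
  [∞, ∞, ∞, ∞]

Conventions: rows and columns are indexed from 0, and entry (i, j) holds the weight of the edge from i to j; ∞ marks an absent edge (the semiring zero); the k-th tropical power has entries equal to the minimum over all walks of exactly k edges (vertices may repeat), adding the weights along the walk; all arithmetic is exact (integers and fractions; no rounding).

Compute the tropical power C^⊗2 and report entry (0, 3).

C^⊗2:
  [5, 3, -7, -14]
  [18, 5, -10, -1]
  [∞, ∞, -16, -1]
  [∞, ∞, ∞, ∞]
Key observation: the optimum is the walk 0->1->3, with weight (-5) + (-9) = -14.
Optimal value attained by: walk 0->1->3.
Answer: (C^⊗2)[0][3] = -14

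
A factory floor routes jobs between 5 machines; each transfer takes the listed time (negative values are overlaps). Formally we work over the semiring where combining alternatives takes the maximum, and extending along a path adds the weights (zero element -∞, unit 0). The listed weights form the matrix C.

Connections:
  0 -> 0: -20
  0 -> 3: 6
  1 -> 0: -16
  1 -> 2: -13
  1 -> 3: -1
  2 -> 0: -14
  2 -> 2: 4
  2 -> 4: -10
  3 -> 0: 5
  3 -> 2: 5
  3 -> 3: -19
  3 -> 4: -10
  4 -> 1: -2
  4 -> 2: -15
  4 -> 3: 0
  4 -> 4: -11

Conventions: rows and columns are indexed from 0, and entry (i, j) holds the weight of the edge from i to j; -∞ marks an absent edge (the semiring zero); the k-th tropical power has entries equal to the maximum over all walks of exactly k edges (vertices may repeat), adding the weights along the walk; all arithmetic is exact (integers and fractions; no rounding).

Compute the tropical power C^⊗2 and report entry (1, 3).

C^⊗2:
  [11, -∞, 11, -13, -4]
  [4, -∞, 4, -10, -11]
  [-10, -12, 8, -8, -6]
  [-9, -12, 9, 11, -5]
  [5, -13, 5, -3, -10]
Key observation: the optimum is the walk 1->0->3, with weight (-16) + 6 = -10.
Optimal value attained by: walk 1->0->3.
Answer: (C^⊗2)[1][3] = -10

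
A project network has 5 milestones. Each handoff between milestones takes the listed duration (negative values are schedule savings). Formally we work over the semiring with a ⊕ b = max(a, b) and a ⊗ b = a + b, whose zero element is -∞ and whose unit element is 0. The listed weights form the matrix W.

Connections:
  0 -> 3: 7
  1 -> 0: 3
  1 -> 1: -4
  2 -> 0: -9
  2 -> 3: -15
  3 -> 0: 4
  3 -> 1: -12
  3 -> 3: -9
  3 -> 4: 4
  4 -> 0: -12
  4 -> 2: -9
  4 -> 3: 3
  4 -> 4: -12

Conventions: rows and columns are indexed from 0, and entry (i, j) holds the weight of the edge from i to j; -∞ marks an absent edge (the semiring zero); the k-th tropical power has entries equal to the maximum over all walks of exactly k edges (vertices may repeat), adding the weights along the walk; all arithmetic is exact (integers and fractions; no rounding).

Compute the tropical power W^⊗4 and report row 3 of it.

W^⊗2:
  [11, -5, -∞, -2, 11]
  [-1, -8, -∞, 10, -∞]
  [-11, -27, -∞, -2, -11]
  [-5, -16, -5, 11, -5]
  [7, -9, -21, -5, 7]
W^⊗3:
  [2, -9, 2, 18, 2]
  [14, -2, -∞, 6, 14]
  [2, -14, -20, -4, 2]
  [15, -1, -14, 2, 15]
  [-1, -13, -2, 14, -1]
W^⊗4:
  [22, 6, -7, 9, 22]
  [10, -6, 5, 21, 10]
  [0, -16, -7, 9, 0]
  [6, -5, 6, 22, 6]
  [18, 2, -10, 6, 18]
Answer: row 3 of W^⊗4 = [6, -5, 6, 22, 6]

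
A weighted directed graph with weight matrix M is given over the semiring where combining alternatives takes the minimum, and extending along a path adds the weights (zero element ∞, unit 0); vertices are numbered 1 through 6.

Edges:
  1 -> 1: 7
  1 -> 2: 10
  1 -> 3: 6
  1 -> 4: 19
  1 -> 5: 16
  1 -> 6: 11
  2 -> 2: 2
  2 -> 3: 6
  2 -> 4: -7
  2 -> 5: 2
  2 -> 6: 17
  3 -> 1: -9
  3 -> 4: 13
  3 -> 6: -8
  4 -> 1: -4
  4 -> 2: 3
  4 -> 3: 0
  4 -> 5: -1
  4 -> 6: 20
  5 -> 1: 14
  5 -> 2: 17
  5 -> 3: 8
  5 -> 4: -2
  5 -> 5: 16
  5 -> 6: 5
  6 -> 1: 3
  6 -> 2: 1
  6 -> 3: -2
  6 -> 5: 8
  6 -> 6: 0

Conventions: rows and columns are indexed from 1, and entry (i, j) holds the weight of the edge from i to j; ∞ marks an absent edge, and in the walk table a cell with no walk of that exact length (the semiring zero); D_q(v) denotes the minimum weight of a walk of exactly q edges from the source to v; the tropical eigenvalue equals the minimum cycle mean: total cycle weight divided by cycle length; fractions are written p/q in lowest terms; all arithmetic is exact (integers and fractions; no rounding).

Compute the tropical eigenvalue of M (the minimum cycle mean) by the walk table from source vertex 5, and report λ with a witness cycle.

q=0: [∞, ∞, ∞, ∞, 0, ∞]
q=1: [14, 17, 8, -2, 16, 5]
q=2: [-6, 1, -2, 10, -3, 0]
q=3: [-11, 1, -2, -6, 3, -10]
q=4: [-11, -9, -12, -6, -7, -10]
q=5: [-21, -9, -12, -16, -7, -20]
q=6: [-21, -19, -22, -16, -17, -20]
Optimal cycle mean attained by: cycle 3->6->3, total (-8) + (-2), length 2.
Answer: λ = -5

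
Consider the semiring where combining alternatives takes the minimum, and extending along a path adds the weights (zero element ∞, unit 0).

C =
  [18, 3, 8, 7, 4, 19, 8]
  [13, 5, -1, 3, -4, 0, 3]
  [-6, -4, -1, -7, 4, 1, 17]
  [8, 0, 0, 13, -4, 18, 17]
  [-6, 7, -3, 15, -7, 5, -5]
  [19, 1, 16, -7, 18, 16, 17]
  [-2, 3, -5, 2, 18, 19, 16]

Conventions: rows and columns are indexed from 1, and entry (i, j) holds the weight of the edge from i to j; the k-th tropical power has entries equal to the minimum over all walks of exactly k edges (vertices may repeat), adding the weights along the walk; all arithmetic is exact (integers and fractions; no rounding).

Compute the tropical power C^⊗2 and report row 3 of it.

C^⊗2:
  [-2, 4, 1, 1, -3, 3, -1]
  [-10, -5, -7, -8, -11, 0, -9]
  [-7, -7, -7, -8, -11, -4, -1]
  [-10, -4, -7, -7, -11, 0, -9]
  [-13, -7, -10, -10, -14, -2, -12]
  [1, -7, -7, 4, -11, 1, 4]
  [-11, -9, -6, -12, -2, -4, 6]
Answer: row 3 of C^⊗2 = [-7, -7, -7, -8, -11, -4, -1]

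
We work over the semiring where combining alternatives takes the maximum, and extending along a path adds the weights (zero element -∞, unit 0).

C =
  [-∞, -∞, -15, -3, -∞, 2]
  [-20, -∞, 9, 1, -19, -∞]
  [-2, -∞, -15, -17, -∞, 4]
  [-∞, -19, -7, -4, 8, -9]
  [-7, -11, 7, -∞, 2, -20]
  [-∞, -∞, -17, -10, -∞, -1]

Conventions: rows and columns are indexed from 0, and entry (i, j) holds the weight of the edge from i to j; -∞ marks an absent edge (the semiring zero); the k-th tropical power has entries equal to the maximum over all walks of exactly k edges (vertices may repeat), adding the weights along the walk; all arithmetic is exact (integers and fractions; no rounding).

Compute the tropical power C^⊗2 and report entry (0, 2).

C^⊗2:
  [-17, -22, -10, -7, 5, 1]
  [7, -18, -6, -3, 9, 13]
  [-17, -36, -13, -5, -9, 3]
  [1, -3, 15, -8, 10, -3]
  [5, -9, 9, -10, 4, 11]
  [-19, -29, -17, -11, -2, -2]
Key observation: the optimum is the walk 0->3->2, with weight (-3) + (-7) = -10.
Optimal value attained by: walk 0->3->2.
Answer: (C^⊗2)[0][2] = -10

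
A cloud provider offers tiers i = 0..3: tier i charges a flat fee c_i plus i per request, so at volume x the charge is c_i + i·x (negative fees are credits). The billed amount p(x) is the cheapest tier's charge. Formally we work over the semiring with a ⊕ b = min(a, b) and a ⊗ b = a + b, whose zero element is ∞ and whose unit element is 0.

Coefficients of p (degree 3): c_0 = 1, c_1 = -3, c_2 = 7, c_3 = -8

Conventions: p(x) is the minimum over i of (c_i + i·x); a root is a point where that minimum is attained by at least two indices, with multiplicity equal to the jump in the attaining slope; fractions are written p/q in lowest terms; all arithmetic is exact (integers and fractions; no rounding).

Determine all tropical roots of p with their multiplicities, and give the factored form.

hull edge (i=0, c=1) to (i=1, c=-3): slope -4, span 1
hull edge (i=1, c=-3) to (i=3, c=-8): slope -5/2, span 2
Factored form: p(x) = -8 ⊗ (x ⊕ 5/2) ⊗ (x ⊕ 5/2) ⊗ (x ⊕ 4)
Answer: roots = 5/2 (mult 2), 4 (mult 1)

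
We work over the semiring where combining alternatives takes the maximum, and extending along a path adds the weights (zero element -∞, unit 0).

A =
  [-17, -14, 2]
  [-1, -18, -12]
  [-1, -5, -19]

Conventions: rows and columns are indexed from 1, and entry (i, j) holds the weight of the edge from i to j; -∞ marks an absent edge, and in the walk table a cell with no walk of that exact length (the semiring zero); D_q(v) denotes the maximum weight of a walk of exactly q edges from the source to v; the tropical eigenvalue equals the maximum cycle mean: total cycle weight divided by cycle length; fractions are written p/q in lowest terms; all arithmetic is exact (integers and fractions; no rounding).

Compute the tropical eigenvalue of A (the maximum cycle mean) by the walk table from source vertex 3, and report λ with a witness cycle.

q=0: [-∞, -∞, 0]
q=1: [-1, -5, -19]
q=2: [-6, -15, 1]
q=3: [0, -4, -4]
Optimal cycle mean attained by: cycle 1->3->1, total 2 + (-1), length 2.
Answer: λ = 1/2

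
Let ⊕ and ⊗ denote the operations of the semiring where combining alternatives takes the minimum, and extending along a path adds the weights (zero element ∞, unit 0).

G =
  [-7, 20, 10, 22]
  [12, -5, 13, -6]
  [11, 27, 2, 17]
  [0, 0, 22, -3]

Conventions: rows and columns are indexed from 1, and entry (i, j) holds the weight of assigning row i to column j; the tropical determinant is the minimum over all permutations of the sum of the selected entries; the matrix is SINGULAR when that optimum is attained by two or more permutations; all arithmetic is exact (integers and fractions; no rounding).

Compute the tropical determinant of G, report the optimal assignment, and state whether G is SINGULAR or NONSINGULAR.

σ = (1, 2, 3, 4): (-7) + (-5) + 2 + (-3) = -13
σ = (1, 2, 4, 3): (-7) + (-5) + 17 + 22 = 27
σ = (1, 3, 2, 4): (-7) + 13 + 27 + (-3) = 30
σ = (1, 3, 4, 2): (-7) + 13 + 17 + 0 = 23
σ = (1, 4, 2, 3): (-7) + (-6) + 27 + 22 = 36
σ = (1, 4, 3, 2): (-7) + (-6) + 2 + 0 = -11
σ = (2, 1, 3, 4): 20 + 12 + 2 + (-3) = 31
σ = (2, 1, 4, 3): 20 + 12 + 17 + 22 = 71
σ = (2, 3, 1, 4): 20 + 13 + 11 + (-3) = 41
σ = (2, 3, 4, 1): 20 + 13 + 17 + 0 = 50
σ = (2, 4, 1, 3): 20 + (-6) + 11 + 22 = 47
σ = (2, 4, 3, 1): 20 + (-6) + 2 + 0 = 16
σ = (3, 1, 2, 4): 10 + 12 + 27 + (-3) = 46
σ = (3, 1, 4, 2): 10 + 12 + 17 + 0 = 39
σ = (3, 2, 1, 4): 10 + (-5) + 11 + (-3) = 13
σ = (3, 2, 4, 1): 10 + (-5) + 17 + 0 = 22
σ = (3, 4, 1, 2): 10 + (-6) + 11 + 0 = 15
σ = (3, 4, 2, 1): 10 + (-6) + 27 + 0 = 31
σ = (4, 1, 2, 3): 22 + 12 + 27 + 22 = 83
σ = (4, 1, 3, 2): 22 + 12 + 2 + 0 = 36
σ = (4, 2, 1, 3): 22 + (-5) + 11 + 22 = 50
σ = (4, 2, 3, 1): 22 + (-5) + 2 + 0 = 19
σ = (4, 3, 1, 2): 22 + 13 + 11 + 0 = 46
σ = (4, 3, 2, 1): 22 + 13 + 27 + 0 = 62
Optimal value attained by: σ = (1, 2, 3, 4).
Answer: det⊕(G) = -13; verdict: NONSINGULAR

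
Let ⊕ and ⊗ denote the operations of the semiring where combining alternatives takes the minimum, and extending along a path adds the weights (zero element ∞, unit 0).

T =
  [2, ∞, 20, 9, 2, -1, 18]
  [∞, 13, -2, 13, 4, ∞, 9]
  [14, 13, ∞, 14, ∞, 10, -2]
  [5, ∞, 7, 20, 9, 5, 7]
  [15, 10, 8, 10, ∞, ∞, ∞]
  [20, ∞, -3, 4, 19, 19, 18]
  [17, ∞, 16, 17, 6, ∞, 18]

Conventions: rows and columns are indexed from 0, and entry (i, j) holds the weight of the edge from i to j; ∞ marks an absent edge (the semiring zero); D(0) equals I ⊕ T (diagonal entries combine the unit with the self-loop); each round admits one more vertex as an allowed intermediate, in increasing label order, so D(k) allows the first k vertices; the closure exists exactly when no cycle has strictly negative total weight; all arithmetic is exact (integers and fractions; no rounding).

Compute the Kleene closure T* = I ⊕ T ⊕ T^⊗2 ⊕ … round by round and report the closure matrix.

D(0):
  [0, ∞, 20, 9, 2, -1, 18]
  [∞, 0, -2, 13, 4, ∞, 9]
  [14, 13, 0, 14, ∞, 10, -2]
  [5, ∞, 7, 0, 9, 5, 7]
  [15, 10, 8, 10, 0, ∞, ∞]
  [20, ∞, -3, 4, 19, 0, 18]
  [17, ∞, 16, 17, 6, ∞, 0]
D(1):
  [0, ∞, 20, 9, 2, -1, 18]
  [∞, 0, -2, 13, 4, ∞, 9]
  [14, 13, 0, 14, 16, 10, -2]
  [5, ∞, 7, 0, 7, 4, 7]
  [15, 10, 8, 10, 0, 14, 33]
  [20, ∞, -3, 4, 19, 0, 18]
  [17, ∞, 16, 17, 6, 16, 0]
D(2):
  [0, ∞, 20, 9, 2, -1, 18]
  [∞, 0, -2, 13, 4, ∞, 9]
  [14, 13, 0, 14, 16, 10, -2]
  [5, ∞, 7, 0, 7, 4, 7]
  [15, 10, 8, 10, 0, 14, 19]
  [20, ∞, -3, 4, 19, 0, 18]
  [17, ∞, 16, 17, 6, 16, 0]
D(3):
  [0, 33, 20, 9, 2, -1, 18]
  [12, 0, -2, 12, 4, 8, -4]
  [14, 13, 0, 14, 16, 10, -2]
  [5, 20, 7, 0, 7, 4, 5]
  [15, 10, 8, 10, 0, 14, 6]
  [11, 10, -3, 4, 13, 0, -5]
  [17, 29, 16, 17, 6, 16, 0]
D(4):
  [0, 29, 16, 9, 2, -1, 14]
  [12, 0, -2, 12, 4, 8, -4]
  [14, 13, 0, 14, 16, 10, -2]
  [5, 20, 7, 0, 7, 4, 5]
  [15, 10, 8, 10, 0, 14, 6]
  [9, 10, -3, 4, 11, 0, -5]
  [17, 29, 16, 17, 6, 16, 0]
D(5):
  [0, 12, 10, 9, 2, -1, 8]
  [12, 0, -2, 12, 4, 8, -4]
  [14, 13, 0, 14, 16, 10, -2]
  [5, 17, 7, 0, 7, 4, 5]
  [15, 10, 8, 10, 0, 14, 6]
  [9, 10, -3, 4, 11, 0, -5]
  [17, 16, 14, 16, 6, 16, 0]
D(6):
  [0, 9, -4, 3, 2, -1, -6]
  [12, 0, -2, 12, 4, 8, -4]
  [14, 13, 0, 14, 16, 10, -2]
  [5, 14, 1, 0, 7, 4, -1]
  [15, 10, 8, 10, 0, 14, 6]
  [9, 10, -3, 4, 11, 0, -5]
  [17, 16, 13, 16, 6, 16, 0]
D(7):
  [0, 9, -4, 3, 0, -1, -6]
  [12, 0, -2, 12, 2, 8, -4]
  [14, 13, 0, 14, 4, 10, -2]
  [5, 14, 1, 0, 5, 4, -1]
  [15, 10, 8, 10, 0, 14, 6]
  [9, 10, -3, 4, 1, 0, -5]
  [17, 16, 13, 16, 6, 16, 0]
Answer: T* = [[0, 9, -4, 3, 0, -1, -6], [12, 0, -2, 12, 2, 8, -4], [14, 13, 0, 14, 4, 10, -2], [5, 14, 1, 0, 5, 4, -1], [15, 10, 8, 10, 0, 14, 6], [9, 10, -3, 4, 1, 0, -5], [17, 16, 13, 16, 6, 16, 0]]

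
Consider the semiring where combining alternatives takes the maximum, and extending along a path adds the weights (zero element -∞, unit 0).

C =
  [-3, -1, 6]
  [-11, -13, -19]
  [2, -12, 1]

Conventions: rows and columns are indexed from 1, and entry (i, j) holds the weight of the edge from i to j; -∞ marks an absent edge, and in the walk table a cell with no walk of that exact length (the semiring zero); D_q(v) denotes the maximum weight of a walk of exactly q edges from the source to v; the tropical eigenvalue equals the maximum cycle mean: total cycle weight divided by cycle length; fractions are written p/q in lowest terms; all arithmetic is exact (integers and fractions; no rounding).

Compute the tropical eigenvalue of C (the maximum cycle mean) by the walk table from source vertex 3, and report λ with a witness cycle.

q=0: [-∞, -∞, 0]
q=1: [2, -12, 1]
q=2: [3, 1, 8]
q=3: [10, 2, 9]
Optimal cycle mean attained by: cycle 1->3->1, total 6 + 2, length 2.
Answer: λ = 4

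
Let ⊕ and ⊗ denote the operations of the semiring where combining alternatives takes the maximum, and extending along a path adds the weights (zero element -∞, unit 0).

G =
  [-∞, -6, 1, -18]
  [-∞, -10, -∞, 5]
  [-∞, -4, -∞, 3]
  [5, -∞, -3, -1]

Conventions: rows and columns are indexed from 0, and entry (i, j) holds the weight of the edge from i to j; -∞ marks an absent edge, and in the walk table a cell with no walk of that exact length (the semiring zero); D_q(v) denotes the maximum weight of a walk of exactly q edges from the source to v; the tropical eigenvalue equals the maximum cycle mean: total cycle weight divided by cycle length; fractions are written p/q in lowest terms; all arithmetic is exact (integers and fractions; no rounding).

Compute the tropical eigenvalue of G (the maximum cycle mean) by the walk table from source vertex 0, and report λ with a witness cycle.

q=0: [0, -∞, -∞, -∞]
q=1: [-∞, -6, 1, -18]
q=2: [-13, -3, -21, 4]
q=3: [9, -13, 1, 3]
q=4: [8, 3, 10, 4]
Optimal cycle mean attained by: cycle 0->2->3->0, total 1 + 3 + 5, length 3.
Answer: λ = 3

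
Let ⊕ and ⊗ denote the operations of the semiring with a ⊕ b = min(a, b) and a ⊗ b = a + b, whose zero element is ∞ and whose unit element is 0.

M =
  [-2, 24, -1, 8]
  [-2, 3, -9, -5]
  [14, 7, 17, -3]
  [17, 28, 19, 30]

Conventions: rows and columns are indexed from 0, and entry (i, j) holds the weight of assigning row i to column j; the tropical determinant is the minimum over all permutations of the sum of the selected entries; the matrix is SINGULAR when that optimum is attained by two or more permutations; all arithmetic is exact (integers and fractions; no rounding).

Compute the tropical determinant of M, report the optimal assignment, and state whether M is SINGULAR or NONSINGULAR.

σ = (0, 1, 2, 3): (-2) + 3 + 17 + 30 = 48
σ = (0, 1, 3, 2): (-2) + 3 + (-3) + 19 = 17
σ = (0, 2, 1, 3): (-2) + (-9) + 7 + 30 = 26
σ = (0, 2, 3, 1): (-2) + (-9) + (-3) + 28 = 14
σ = (0, 3, 1, 2): (-2) + (-5) + 7 + 19 = 19
σ = (0, 3, 2, 1): (-2) + (-5) + 17 + 28 = 38
σ = (1, 0, 2, 3): 24 + (-2) + 17 + 30 = 69
σ = (1, 0, 3, 2): 24 + (-2) + (-3) + 19 = 38
σ = (1, 2, 0, 3): 24 + (-9) + 14 + 30 = 59
σ = (1, 2, 3, 0): 24 + (-9) + (-3) + 17 = 29
σ = (1, 3, 0, 2): 24 + (-5) + 14 + 19 = 52
σ = (1, 3, 2, 0): 24 + (-5) + 17 + 17 = 53
σ = (2, 0, 1, 3): (-1) + (-2) + 7 + 30 = 34
σ = (2, 0, 3, 1): (-1) + (-2) + (-3) + 28 = 22
σ = (2, 1, 0, 3): (-1) + 3 + 14 + 30 = 46
σ = (2, 1, 3, 0): (-1) + 3 + (-3) + 17 = 16
σ = (2, 3, 0, 1): (-1) + (-5) + 14 + 28 = 36
σ = (2, 3, 1, 0): (-1) + (-5) + 7 + 17 = 18
σ = (3, 0, 1, 2): 8 + (-2) + 7 + 19 = 32
σ = (3, 0, 2, 1): 8 + (-2) + 17 + 28 = 51
σ = (3, 1, 0, 2): 8 + 3 + 14 + 19 = 44
σ = (3, 1, 2, 0): 8 + 3 + 17 + 17 = 45
σ = (3, 2, 0, 1): 8 + (-9) + 14 + 28 = 41
σ = (3, 2, 1, 0): 8 + (-9) + 7 + 17 = 23
Optimal value attained by: σ = (0, 2, 3, 1).
Answer: det⊕(M) = 14; verdict: NONSINGULAR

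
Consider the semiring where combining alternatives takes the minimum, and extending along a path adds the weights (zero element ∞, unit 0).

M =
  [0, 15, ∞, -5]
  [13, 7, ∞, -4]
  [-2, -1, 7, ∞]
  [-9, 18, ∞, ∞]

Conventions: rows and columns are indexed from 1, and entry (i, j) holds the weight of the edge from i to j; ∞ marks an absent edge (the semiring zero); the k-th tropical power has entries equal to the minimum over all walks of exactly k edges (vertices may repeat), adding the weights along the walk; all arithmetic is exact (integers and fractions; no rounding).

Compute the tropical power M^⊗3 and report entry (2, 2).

M^⊗2:
  [-14, 13, ∞, -5]
  [-13, 14, ∞, 3]
  [-2, 6, 14, -7]
  [-9, 6, ∞, -14]
M^⊗3:
  [-14, 1, ∞, -19]
  [-13, 2, ∞, -18]
  [-16, 11, 21, -7]
  [-23, 4, ∞, -14]
Key observation: the optimum is the walk 2->4->1->2, with weight (-4) + (-9) + 15 = 2.
Optimal value attained by: walk 2->4->1->2.
Answer: (M^⊗3)[2][2] = 2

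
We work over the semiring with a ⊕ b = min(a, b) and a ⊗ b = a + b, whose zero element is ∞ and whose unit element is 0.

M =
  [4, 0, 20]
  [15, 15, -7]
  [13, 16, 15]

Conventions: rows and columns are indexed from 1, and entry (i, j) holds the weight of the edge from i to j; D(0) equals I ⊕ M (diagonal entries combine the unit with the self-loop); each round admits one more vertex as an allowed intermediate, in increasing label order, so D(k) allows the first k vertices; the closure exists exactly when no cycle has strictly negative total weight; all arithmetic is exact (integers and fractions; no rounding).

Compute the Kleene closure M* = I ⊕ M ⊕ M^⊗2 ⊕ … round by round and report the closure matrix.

D(0):
  [0, 0, 20]
  [15, 0, -7]
  [13, 16, 0]
D(1):
  [0, 0, 20]
  [15, 0, -7]
  [13, 13, 0]
D(2):
  [0, 0, -7]
  [15, 0, -7]
  [13, 13, 0]
D(3):
  [0, 0, -7]
  [6, 0, -7]
  [13, 13, 0]
Answer: M* = [[0, 0, -7], [6, 0, -7], [13, 13, 0]]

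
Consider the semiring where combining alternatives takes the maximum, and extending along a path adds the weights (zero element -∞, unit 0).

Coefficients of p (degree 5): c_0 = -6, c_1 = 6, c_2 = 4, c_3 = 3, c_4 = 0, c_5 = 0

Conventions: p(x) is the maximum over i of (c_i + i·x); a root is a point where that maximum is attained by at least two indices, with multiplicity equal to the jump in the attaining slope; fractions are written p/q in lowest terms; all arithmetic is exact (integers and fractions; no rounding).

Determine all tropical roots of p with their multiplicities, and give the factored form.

hull edge (i=0, c=-6) to (i=1, c=6): slope 12, span 1
hull edge (i=1, c=6) to (i=5, c=0): slope -3/2, span 4
Factored form: p(x) = 0 ⊗ (x ⊕ (-12)) ⊗ (x ⊕ 3/2) ⊗ (x ⊕ 3/2) ⊗ (x ⊕ 3/2) ⊗ (x ⊕ 3/2)
Answer: roots = -12 (mult 1), 3/2 (mult 4)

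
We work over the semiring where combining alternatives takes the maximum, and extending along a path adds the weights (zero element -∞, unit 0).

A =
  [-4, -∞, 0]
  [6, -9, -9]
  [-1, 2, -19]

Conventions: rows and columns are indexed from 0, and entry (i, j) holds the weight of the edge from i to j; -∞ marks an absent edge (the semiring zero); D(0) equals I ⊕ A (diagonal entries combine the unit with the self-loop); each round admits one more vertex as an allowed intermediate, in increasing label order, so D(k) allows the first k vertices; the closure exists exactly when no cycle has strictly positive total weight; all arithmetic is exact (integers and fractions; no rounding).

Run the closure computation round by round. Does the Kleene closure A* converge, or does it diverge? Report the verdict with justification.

D(0):
  [0, -∞, 0]
  [6, 0, -9]
  [-1, 2, 0]
D(1):
  [0, -∞, 0]
  [6, 0, 6]
  [-1, 2, 0]
Detection: at round 2, diagonal entry (2, 2) turns strictly positive.
Key observation: the cycle 2->1->0->2 has total weight 2 + 6 + 0, which is strictly positive.
Answer: DIVERGES — positive cycle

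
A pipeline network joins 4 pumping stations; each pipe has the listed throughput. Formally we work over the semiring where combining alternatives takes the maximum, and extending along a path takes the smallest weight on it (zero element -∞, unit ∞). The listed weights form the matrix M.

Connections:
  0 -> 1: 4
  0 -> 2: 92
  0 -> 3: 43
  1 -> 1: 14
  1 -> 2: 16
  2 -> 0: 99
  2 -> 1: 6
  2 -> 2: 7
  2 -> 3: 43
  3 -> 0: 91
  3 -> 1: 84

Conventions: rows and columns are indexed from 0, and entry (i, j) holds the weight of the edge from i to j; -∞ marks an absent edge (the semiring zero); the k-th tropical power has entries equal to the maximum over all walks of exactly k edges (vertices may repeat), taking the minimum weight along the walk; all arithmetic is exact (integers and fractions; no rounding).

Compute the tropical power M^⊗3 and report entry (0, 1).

M^⊗2:
  [92, 43, 7, 43]
  [16, 14, 14, 16]
  [43, 43, 92, 43]
  [-∞, 14, 91, 43]
M^⊗3:
  [43, 43, 92, 43]
  [16, 16, 16, 16]
  [92, 43, 43, 43]
  [91, 43, 14, 43]
Key observation: the optimum is the walk 0->2->3->1, with weight 92 min 43 min 84 = 43.
Optimal value attained by: walk 0->2->3->1.
Answer: (M^⊗3)[0][1] = 43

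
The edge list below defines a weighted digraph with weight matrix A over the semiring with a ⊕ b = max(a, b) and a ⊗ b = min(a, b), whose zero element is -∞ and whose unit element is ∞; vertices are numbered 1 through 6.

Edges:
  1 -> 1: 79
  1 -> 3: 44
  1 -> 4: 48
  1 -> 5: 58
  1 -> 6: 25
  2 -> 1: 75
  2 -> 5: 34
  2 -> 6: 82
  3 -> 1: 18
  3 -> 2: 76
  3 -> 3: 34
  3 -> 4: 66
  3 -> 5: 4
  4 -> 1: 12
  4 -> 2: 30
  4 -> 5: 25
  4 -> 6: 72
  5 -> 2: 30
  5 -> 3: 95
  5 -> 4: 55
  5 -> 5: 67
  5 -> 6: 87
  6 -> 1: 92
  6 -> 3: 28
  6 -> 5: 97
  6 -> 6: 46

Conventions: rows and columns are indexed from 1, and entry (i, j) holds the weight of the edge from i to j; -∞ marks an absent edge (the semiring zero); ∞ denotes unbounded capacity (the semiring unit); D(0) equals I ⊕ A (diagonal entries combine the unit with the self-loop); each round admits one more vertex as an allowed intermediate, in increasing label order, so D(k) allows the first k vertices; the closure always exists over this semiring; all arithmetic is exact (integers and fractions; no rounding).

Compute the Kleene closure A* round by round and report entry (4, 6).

D(0):
  [∞, -∞, 44, 48, 58, 25]
  [75, ∞, -∞, -∞, 34, 82]
  [18, 76, ∞, 66, 4, -∞]
  [12, 30, -∞, ∞, 25, 72]
  [-∞, 30, 95, 55, ∞, 87]
  [92, -∞, 28, -∞, 97, ∞]
D(1):
  [∞, -∞, 44, 48, 58, 25]
  [75, ∞, 44, 48, 58, 82]
  [18, 76, ∞, 66, 18, 18]
  [12, 30, 12, ∞, 25, 72]
  [-∞, 30, 95, 55, ∞, 87]
  [92, -∞, 44, 48, 97, ∞]
D(2):
  [∞, -∞, 44, 48, 58, 25]
  [75, ∞, 44, 48, 58, 82]
  [75, 76, ∞, 66, 58, 76]
  [30, 30, 30, ∞, 30, 72]
  [30, 30, 95, 55, ∞, 87]
  [92, -∞, 44, 48, 97, ∞]
D(3):
  [∞, 44, 44, 48, 58, 44]
  [75, ∞, 44, 48, 58, 82]
  [75, 76, ∞, 66, 58, 76]
  [30, 30, 30, ∞, 30, 72]
  [75, 76, 95, 66, ∞, 87]
  [92, 44, 44, 48, 97, ∞]
D(4):
  [∞, 44, 44, 48, 58, 48]
  [75, ∞, 44, 48, 58, 82]
  [75, 76, ∞, 66, 58, 76]
  [30, 30, 30, ∞, 30, 72]
  [75, 76, 95, 66, ∞, 87]
  [92, 44, 44, 48, 97, ∞]
D(5):
  [∞, 58, 58, 58, 58, 58]
  [75, ∞, 58, 58, 58, 82]
  [75, 76, ∞, 66, 58, 76]
  [30, 30, 30, ∞, 30, 72]
  [75, 76, 95, 66, ∞, 87]
  [92, 76, 95, 66, 97, ∞]
D(6):
  [∞, 58, 58, 58, 58, 58]
  [82, ∞, 82, 66, 82, 82]
  [76, 76, ∞, 66, 76, 76]
  [72, 72, 72, ∞, 72, 72]
  [87, 76, 95, 66, ∞, 87]
  [92, 76, 95, 66, 97, ∞]
Answer: A*[4][6] = 72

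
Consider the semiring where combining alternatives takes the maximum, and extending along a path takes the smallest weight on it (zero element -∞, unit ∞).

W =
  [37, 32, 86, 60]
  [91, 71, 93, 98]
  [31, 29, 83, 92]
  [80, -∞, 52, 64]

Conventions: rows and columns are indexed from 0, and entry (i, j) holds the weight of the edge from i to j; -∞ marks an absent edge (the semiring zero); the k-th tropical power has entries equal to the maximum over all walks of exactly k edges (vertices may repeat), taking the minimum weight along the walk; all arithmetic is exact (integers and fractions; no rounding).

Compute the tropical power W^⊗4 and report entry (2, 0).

W^⊗2:
  [60, 32, 83, 86]
  [80, 71, 86, 92]
  [80, 31, 83, 83]
  [64, 32, 80, 64]
W^⊗3:
  [80, 32, 83, 83]
  [80, 71, 83, 86]
  [80, 32, 83, 83]
  [64, 32, 80, 80]
W^⊗4:
  [80, 32, 83, 83]
  [80, 71, 83, 83]
  [80, 32, 83, 83]
  [80, 32, 80, 80]
Key observation: the optimum is the walk 2->2->2->3->0, with weight 83 min 83 min 92 min 80 = 80.
Optimal value attained by: walk 2->2->2->3->0.
Answer: (W^⊗4)[2][0] = 80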